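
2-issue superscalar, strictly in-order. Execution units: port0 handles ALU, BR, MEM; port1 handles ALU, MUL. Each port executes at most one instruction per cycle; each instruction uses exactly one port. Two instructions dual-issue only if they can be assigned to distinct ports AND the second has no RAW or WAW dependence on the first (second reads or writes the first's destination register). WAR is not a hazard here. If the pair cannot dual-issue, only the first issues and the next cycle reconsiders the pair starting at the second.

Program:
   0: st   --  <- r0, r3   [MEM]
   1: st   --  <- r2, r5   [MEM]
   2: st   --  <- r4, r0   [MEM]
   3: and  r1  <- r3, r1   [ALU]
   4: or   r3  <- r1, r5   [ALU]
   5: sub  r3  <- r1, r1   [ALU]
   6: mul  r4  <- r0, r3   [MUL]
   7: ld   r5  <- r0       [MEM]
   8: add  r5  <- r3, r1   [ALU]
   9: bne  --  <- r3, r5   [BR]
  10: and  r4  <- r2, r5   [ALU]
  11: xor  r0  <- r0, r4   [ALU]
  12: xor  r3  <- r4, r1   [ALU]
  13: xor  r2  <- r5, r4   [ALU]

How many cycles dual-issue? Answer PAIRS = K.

PAIRS = 4

t=0 i0:st.MEM ; no-port MEM/MEM
t=1 i1:st.MEM ; no-port MEM/MEM
t=2 i2+i3:st.MEM;and.ALU ; 2-wide
t=3 i4:or.ALU ; WAW r3
t=4 i5:sub.ALU ; RAW r3
t=5 i6+i7:mul.MUL;ld.MEM ; 2-wide
t=6 i8:add.ALU ; RAW r5
t=7 i9+i10:bne.BR;and.ALU ; 2-wide
t=8 i11+i12:xor.ALU;xor.ALU ; 2-wide
t=9 i13:xor.ALU ; tail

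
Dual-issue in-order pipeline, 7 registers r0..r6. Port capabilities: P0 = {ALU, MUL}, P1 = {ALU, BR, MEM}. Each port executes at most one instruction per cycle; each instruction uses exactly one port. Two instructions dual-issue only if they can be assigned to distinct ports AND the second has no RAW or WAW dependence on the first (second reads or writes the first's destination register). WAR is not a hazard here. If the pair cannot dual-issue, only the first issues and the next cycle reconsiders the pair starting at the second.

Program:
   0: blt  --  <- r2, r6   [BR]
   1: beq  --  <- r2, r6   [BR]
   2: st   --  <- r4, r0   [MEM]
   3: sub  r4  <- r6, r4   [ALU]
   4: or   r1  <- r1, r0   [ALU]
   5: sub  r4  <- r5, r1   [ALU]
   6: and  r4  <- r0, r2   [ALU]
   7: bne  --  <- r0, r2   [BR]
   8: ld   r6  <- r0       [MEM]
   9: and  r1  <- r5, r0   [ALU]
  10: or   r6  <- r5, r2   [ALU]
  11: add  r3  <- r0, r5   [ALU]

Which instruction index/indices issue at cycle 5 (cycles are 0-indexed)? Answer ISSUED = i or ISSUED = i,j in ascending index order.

ISSUED = 6,7

[0] i0  blt  -- no-port BR/BR
[1] i1  beq  -- no-port BR/MEM
[2] i2&i3  st;sub  -- pair
[3] i4  or  -- RAW r1
[4] i5  sub  -- WAW r4
[5] i6&i7  and;bne  -- pair
[6] i8&i9  ld;and  -- pair
[7] i10&i11  or;add  -- pair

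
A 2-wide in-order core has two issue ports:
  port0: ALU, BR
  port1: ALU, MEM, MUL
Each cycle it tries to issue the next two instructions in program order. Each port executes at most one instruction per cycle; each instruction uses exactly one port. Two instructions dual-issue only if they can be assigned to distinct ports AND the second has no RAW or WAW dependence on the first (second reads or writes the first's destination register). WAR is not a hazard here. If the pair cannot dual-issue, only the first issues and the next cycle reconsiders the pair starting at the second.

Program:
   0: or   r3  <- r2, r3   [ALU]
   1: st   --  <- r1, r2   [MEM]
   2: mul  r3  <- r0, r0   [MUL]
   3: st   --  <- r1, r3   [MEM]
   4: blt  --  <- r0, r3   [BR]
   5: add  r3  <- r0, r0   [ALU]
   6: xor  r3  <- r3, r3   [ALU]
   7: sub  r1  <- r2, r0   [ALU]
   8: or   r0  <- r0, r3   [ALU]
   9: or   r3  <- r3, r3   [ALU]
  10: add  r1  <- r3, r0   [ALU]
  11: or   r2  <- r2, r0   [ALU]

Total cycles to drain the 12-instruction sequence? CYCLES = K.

CYCLES = 7

[0] i0&i1  or+st  -- pair
[1] i2  mul  -- no-port MUL/MEM
[2] i3&i4  st+blt  -- pair
[3] i5  add  -- RAW+WAW r3
[4] i6&i7  xor+sub  -- pair
[5] i8&i9  or+or  -- pair
[6] i10&i11  add+or  -- pair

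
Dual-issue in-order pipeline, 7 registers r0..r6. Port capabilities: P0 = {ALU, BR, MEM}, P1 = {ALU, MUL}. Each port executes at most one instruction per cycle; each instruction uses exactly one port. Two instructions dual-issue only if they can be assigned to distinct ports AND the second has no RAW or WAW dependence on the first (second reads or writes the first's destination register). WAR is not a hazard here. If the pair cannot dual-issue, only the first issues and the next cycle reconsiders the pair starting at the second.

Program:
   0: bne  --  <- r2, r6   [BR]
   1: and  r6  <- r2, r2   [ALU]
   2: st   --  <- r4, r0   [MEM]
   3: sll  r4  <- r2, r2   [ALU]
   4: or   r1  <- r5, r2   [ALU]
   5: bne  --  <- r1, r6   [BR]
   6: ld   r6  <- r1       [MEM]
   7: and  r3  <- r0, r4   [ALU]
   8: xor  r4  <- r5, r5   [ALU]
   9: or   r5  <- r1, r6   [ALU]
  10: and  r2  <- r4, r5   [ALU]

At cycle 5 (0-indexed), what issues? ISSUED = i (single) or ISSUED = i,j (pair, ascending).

ISSUED = 8,9

0. bne/and @i0&i1  | pair
1. st/sll @i2&i3  | pair
2. or @i4  | RAW r1
3. bne @i5  | no-port BR/MEM
4. ld/and @i6&i7  | pair
5. xor/or @i8&i9  | pair
6. and @i10  | tail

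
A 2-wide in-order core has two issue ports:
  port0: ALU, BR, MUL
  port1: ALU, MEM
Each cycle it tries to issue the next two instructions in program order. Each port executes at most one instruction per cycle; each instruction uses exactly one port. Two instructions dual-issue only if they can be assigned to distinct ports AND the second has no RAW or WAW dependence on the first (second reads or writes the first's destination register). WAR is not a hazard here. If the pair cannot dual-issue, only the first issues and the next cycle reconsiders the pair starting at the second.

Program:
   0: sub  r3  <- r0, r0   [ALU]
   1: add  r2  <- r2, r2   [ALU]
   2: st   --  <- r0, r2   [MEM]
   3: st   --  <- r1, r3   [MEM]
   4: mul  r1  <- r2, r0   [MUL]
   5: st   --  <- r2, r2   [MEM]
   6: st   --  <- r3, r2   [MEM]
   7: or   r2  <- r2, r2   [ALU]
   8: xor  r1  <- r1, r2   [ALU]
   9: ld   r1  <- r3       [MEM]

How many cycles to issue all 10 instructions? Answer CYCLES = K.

CYCLES = 7

  cy0 -> i0+i1 (sub.ALU/add.ALU) pair
  cy1 -> i2 (st.MEM) no-port MEM/MEM
  cy2 -> i3+i4 (st.MEM/mul.MUL) pair
  cy3 -> i5 (st.MEM) no-port MEM/MEM
  cy4 -> i6+i7 (st.MEM/or.ALU) pair
  cy5 -> i8 (xor.ALU) WAW r1
  cy6 -> i9 (ld.MEM) tail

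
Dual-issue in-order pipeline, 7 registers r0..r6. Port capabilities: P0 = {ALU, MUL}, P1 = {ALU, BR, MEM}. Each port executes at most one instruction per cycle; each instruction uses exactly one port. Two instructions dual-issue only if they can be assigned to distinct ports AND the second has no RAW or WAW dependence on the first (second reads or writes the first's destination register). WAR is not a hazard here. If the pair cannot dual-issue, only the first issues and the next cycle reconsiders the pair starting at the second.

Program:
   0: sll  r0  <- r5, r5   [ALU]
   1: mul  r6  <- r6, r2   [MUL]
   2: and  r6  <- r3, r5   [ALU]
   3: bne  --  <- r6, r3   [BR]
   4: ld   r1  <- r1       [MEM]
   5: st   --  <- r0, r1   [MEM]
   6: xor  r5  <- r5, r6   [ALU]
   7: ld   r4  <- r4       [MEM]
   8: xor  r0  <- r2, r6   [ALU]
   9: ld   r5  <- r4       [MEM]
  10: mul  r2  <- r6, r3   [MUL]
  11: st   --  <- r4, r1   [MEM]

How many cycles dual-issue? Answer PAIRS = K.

PAIRS = 4

t=0 i0&i1:sll+mul ; 2-wide
t=1 i2:and ; RAW r6
t=2 i3:bne ; no-port BR/MEM
t=3 i4:ld ; no-port MEM/MEM
t=4 i5&i6:st+xor ; 2-wide
t=5 i7&i8:ld+xor ; 2-wide
t=6 i9&i10:ld+mul ; 2-wide
t=7 i11:st ; tail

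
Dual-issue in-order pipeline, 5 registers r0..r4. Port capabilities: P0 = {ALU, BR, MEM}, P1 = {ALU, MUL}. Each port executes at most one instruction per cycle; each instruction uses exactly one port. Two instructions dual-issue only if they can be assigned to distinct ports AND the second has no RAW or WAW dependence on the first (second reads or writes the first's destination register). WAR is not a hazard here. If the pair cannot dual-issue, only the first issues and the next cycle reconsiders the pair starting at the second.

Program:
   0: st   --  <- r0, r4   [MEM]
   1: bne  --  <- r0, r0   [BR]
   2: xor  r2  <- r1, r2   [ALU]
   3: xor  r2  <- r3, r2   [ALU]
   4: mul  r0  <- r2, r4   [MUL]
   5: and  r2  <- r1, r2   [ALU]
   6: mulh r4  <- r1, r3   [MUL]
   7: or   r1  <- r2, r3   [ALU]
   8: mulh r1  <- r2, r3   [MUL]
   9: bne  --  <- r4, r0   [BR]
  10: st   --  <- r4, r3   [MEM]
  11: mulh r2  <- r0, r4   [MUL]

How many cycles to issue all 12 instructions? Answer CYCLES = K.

#0 head=0: st i0 no-port MEM/BR
#1 head=1: bne;xor i1/i2 2-wide
#2 head=3: xor i3 RAW r2
#3 head=4: mul;and i4/i5 2-wide
#4 head=6: mulh;or i6/i7 2-wide
#5 head=8: mulh;bne i8/i9 2-wide
#6 head=10: st;mulh i10/i11 2-wide

CYCLES = 7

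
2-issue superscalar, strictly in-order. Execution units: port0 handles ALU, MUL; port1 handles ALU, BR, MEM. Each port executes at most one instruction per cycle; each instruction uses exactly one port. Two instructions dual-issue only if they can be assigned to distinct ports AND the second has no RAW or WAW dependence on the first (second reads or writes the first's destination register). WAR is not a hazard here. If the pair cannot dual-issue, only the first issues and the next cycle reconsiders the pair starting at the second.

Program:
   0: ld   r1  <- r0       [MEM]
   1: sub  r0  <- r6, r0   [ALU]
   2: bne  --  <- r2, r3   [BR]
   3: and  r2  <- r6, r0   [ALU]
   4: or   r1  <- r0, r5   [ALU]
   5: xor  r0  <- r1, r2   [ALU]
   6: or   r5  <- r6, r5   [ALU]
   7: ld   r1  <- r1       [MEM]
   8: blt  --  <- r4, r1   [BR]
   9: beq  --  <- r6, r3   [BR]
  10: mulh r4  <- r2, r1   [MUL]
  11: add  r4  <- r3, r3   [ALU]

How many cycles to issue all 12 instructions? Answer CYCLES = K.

CYCLES = 8

  cy0 -> i0&i1 (ld.MEM;sub.ALU) 2-wide
  cy1 -> i2&i3 (bne.BR;and.ALU) 2-wide
  cy2 -> i4 (or.ALU) RAW r1
  cy3 -> i5&i6 (xor.ALU;or.ALU) 2-wide
  cy4 -> i7 (ld.MEM) no-port MEM/BR
  cy5 -> i8 (blt.BR) no-port BR/BR
  cy6 -> i9&i10 (beq.BR;mulh.MUL) 2-wide
  cy7 -> i11 (add.ALU) tail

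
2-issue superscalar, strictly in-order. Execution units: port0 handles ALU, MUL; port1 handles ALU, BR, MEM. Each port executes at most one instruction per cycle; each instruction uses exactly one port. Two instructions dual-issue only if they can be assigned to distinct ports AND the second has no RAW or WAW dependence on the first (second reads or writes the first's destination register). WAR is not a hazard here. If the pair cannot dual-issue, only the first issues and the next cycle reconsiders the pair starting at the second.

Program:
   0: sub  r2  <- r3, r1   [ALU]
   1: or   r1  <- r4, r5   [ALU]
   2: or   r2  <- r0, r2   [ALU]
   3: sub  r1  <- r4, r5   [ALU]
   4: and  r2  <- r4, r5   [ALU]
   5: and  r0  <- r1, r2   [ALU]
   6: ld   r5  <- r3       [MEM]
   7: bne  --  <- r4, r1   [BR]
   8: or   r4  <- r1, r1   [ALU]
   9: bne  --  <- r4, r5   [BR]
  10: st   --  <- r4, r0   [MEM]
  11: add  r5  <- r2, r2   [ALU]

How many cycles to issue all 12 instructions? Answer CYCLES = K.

CYCLES = 7

0. sub/or @i0,i1  | 2-wide
1. or/sub @i2,i3  | 2-wide
2. and @i4  | RAW r2
3. and/ld @i5,i6  | 2-wide
4. bne/or @i7,i8  | 2-wide
5. bne @i9  | no-port BR/MEM
6. st/add @i10,i11  | 2-wide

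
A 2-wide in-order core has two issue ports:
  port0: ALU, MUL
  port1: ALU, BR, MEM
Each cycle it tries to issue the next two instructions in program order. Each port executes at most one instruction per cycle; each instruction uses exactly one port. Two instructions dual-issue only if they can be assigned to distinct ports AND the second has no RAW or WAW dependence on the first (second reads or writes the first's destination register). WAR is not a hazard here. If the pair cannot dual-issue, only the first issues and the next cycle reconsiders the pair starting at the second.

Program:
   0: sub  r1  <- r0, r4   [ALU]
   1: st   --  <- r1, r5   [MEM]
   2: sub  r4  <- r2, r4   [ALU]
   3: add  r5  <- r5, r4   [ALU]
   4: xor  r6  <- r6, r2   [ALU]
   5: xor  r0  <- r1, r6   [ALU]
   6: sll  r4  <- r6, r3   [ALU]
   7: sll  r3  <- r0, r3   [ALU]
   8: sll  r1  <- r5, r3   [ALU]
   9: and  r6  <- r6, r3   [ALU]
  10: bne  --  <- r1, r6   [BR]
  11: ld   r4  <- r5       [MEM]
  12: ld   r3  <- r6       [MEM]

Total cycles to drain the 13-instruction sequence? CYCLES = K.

t=0 i0:sub.ALU ; RAW r1
t=1 i1&i2:st.MEM;sub.ALU ; pair
t=2 i3&i4:add.ALU;xor.ALU ; pair
t=3 i5&i6:xor.ALU;sll.ALU ; pair
t=4 i7:sll.ALU ; RAW r3
t=5 i8&i9:sll.ALU;and.ALU ; pair
t=6 i10:bne.BR ; no-port BR/MEM
t=7 i11:ld.MEM ; no-port MEM/MEM
t=8 i12:ld.MEM ; tail

CYCLES = 9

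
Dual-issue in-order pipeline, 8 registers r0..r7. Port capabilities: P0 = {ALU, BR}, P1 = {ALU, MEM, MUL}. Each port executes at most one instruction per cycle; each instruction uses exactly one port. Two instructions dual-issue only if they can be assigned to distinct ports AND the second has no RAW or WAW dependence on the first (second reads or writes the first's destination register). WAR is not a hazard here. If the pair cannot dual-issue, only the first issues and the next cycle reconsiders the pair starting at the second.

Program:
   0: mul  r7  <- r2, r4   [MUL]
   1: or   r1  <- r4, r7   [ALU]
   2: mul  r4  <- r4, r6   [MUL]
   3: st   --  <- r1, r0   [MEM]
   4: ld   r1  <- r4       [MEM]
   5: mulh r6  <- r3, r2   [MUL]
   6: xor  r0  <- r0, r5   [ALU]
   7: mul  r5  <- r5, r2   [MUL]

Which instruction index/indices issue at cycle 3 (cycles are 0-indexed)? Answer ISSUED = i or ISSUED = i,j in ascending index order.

ISSUED = 4

#0 head=0: mul i0 RAW r7
#1 head=1: or mul i1+i2 pair
#2 head=3: st i3 no-port MEM/MEM
#3 head=4: ld i4 no-port MEM/MUL
#4 head=5: mulh xor i5+i6 pair
#5 head=7: mul i7 tail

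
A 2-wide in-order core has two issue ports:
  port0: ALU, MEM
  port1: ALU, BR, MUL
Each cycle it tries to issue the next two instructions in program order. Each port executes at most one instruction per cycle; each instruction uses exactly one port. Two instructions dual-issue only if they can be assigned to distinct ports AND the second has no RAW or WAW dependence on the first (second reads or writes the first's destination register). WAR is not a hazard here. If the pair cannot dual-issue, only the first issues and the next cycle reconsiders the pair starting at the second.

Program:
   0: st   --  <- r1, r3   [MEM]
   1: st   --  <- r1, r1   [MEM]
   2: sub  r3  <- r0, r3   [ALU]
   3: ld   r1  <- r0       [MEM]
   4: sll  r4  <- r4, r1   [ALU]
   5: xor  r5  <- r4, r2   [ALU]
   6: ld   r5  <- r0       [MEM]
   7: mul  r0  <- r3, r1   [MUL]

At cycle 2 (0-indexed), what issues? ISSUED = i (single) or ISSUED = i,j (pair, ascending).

ISSUED = 3

t=0 i0:st.MEM ; no-port MEM/MEM
t=1 i1&i2:st.MEM/sub.ALU ; pair
t=2 i3:ld.MEM ; RAW r1
t=3 i4:sll.ALU ; RAW r4
t=4 i5:xor.ALU ; WAW r5
t=5 i6&i7:ld.MEM/mul.MUL ; pair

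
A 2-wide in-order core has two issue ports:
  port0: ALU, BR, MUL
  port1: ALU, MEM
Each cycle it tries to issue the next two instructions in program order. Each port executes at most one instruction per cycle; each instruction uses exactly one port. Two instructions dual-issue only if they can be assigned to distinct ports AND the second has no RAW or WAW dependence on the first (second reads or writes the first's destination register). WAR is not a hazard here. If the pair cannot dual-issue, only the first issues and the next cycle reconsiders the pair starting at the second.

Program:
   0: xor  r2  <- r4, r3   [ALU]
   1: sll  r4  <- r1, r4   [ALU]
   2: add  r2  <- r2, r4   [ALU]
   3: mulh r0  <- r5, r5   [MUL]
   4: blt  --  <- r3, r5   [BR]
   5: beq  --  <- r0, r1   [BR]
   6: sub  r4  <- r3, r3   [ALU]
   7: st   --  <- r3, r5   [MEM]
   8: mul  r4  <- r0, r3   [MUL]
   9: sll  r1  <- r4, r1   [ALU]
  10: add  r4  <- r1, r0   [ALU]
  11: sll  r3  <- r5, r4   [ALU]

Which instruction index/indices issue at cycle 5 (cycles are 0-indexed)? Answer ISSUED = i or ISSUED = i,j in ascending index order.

0. xor+sll @i0+i1  | 2-wide
1. add+mulh @i2+i3  | 2-wide
2. blt @i4  | no-port BR/BR
3. beq+sub @i5+i6  | 2-wide
4. st+mul @i7+i8  | 2-wide
5. sll @i9  | RAW r1
6. add @i10  | RAW r4
7. sll @i11  | tail

ISSUED = 9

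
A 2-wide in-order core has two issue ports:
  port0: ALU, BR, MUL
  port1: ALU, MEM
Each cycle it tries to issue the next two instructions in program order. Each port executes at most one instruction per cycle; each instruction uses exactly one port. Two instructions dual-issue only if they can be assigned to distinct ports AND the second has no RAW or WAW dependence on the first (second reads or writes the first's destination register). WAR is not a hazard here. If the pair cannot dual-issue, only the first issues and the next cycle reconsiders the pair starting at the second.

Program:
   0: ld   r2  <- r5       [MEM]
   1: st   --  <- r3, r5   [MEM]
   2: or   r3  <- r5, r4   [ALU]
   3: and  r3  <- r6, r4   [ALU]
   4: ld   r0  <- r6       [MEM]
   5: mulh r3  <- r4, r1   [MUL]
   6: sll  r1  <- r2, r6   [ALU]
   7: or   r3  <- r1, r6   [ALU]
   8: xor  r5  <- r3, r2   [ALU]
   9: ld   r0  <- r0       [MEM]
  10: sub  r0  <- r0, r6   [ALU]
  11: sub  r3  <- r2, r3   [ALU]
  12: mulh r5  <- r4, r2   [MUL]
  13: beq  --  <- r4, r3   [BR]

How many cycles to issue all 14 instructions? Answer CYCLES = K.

CYCLES = 9

[0] i0  ld.MEM  -- no-port MEM/MEM
[1] i1/i2  st.MEM;or.ALU  -- dual
[2] i3/i4  and.ALU;ld.MEM  -- dual
[3] i5/i6  mulh.MUL;sll.ALU  -- dual
[4] i7  or.ALU  -- RAW r3
[5] i8/i9  xor.ALU;ld.MEM  -- dual
[6] i10/i11  sub.ALU;sub.ALU  -- dual
[7] i12  mulh.MUL  -- no-port MUL/BR
[8] i13  beq.BR  -- tail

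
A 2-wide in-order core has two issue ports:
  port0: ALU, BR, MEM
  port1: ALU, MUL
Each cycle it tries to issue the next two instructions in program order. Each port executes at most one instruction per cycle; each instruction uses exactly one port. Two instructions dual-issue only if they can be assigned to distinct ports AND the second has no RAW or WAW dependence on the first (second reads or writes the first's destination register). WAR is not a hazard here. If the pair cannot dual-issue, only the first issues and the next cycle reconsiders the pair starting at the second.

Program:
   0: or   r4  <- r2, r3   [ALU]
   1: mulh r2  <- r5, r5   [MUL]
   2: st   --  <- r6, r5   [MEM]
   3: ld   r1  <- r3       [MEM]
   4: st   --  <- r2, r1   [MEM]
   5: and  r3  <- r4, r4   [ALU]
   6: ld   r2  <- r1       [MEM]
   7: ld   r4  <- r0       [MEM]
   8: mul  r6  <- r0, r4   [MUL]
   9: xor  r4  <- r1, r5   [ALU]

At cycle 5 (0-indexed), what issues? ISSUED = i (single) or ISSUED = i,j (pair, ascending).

0. or/mulh @i0+i1  | pair
1. st @i2  | no-port MEM/MEM
2. ld @i3  | no-port MEM/MEM
3. st/and @i4+i5  | pair
4. ld @i6  | no-port MEM/MEM
5. ld @i7  | RAW r4
6. mul/xor @i8+i9  | pair

ISSUED = 7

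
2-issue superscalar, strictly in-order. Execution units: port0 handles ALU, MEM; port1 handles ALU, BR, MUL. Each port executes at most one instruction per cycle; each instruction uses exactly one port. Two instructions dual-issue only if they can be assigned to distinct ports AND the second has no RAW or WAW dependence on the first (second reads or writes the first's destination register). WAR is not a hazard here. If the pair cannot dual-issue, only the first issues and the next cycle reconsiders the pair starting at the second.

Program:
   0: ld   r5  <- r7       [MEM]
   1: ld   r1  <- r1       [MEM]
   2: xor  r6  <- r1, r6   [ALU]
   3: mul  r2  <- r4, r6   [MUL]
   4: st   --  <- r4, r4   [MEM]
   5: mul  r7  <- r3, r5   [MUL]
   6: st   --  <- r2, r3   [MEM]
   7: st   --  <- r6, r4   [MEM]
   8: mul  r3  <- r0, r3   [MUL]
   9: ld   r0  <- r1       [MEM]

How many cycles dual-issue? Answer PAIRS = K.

0. ld.MEM @i0  | no-port MEM/MEM
1. ld.MEM @i1  | RAW r1
2. xor.ALU @i2  | RAW r6
3. mul.MUL;st.MEM @i3&i4  | dual
4. mul.MUL;st.MEM @i5&i6  | dual
5. st.MEM;mul.MUL @i7&i8  | dual
6. ld.MEM @i9  | tail

PAIRS = 3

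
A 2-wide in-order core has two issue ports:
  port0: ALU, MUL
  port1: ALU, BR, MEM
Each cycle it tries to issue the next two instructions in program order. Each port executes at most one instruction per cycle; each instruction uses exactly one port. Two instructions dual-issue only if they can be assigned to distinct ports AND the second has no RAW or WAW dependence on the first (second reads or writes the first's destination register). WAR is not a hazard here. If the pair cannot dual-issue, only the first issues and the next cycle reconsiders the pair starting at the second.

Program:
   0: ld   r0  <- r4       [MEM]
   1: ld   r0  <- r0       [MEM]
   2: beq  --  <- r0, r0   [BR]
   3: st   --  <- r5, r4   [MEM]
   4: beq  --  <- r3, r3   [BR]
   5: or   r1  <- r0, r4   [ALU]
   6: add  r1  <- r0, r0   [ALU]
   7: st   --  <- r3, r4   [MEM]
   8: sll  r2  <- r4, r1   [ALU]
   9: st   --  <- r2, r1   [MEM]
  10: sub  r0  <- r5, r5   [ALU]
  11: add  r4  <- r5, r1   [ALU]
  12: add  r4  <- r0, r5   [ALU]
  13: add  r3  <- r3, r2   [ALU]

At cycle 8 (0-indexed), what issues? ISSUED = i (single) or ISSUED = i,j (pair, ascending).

[0] i0  ld  -- no-port MEM/MEM
[1] i1  ld  -- no-port MEM/BR
[2] i2  beq  -- no-port BR/MEM
[3] i3  st  -- no-port MEM/BR
[4] i4&i5  beq/or  -- 2-wide
[5] i6&i7  add/st  -- 2-wide
[6] i8  sll  -- RAW r2
[7] i9&i10  st/sub  -- 2-wide
[8] i11  add  -- WAW r4
[9] i12&i13  add/add  -- 2-wide

ISSUED = 11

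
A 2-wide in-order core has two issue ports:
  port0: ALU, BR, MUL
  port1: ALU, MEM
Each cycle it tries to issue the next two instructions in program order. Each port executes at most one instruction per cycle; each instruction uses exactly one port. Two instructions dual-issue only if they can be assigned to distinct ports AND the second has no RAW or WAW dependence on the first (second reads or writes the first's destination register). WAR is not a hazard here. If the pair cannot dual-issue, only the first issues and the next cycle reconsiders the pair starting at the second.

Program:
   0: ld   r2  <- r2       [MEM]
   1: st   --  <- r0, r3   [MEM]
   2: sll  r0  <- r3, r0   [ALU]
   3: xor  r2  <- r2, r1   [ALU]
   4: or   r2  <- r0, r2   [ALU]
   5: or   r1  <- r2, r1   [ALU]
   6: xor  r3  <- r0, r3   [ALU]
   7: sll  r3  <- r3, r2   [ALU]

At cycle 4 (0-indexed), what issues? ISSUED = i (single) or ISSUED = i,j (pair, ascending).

ISSUED = 5,6

  cy0 -> i0 (ld.MEM) no-port MEM/MEM
  cy1 -> i1/i2 (st.MEM+sll.ALU) dual
  cy2 -> i3 (xor.ALU) RAW+WAW r2
  cy3 -> i4 (or.ALU) RAW r2
  cy4 -> i5/i6 (or.ALU+xor.ALU) dual
  cy5 -> i7 (sll.ALU) tail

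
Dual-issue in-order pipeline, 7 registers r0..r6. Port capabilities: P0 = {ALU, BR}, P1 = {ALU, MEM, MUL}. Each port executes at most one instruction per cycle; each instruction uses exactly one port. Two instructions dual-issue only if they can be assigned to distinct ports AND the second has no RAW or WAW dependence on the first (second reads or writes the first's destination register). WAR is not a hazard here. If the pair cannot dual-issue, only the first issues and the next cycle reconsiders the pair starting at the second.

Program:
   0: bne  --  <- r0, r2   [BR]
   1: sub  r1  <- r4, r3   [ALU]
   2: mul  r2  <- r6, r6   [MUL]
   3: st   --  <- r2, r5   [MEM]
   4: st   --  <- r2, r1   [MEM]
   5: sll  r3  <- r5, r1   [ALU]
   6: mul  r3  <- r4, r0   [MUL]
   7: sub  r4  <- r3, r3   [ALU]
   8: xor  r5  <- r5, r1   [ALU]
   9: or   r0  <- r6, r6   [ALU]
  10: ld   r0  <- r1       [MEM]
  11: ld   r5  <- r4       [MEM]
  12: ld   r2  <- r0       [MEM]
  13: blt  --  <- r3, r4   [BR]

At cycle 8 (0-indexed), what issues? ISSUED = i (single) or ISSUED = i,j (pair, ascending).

ISSUED = 11

[0] i0&i1  bne+sub  -- 2-wide
[1] i2  mul  -- no-port MUL/MEM
[2] i3  st  -- no-port MEM/MEM
[3] i4&i5  st+sll  -- 2-wide
[4] i6  mul  -- RAW r3
[5] i7&i8  sub+xor  -- 2-wide
[6] i9  or  -- WAW r0
[7] i10  ld  -- no-port MEM/MEM
[8] i11  ld  -- no-port MEM/MEM
[9] i12&i13  ld+blt  -- 2-wide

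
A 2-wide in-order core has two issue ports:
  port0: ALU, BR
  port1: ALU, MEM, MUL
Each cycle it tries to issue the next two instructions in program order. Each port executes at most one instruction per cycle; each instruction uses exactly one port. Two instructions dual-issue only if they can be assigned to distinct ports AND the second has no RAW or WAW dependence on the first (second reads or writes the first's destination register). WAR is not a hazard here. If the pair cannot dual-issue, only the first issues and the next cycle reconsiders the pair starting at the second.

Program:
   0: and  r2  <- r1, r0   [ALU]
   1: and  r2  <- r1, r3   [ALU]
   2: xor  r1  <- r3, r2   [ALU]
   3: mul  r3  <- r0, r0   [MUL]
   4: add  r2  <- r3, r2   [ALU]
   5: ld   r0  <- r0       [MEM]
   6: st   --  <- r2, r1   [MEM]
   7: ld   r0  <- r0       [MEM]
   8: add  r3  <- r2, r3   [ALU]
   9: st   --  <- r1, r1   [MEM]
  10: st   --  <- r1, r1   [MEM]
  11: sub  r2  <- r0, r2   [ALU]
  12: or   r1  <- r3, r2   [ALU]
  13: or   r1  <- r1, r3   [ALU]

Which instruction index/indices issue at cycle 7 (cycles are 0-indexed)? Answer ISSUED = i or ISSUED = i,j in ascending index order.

#0 head=0: and.ALU i0 WAW r2
#1 head=1: and.ALU i1 RAW r2
#2 head=2: xor.ALU;mul.MUL i2&i3 2-wide
#3 head=4: add.ALU;ld.MEM i4&i5 2-wide
#4 head=6: st.MEM i6 no-port MEM/MEM
#5 head=7: ld.MEM;add.ALU i7&i8 2-wide
#6 head=9: st.MEM i9 no-port MEM/MEM
#7 head=10: st.MEM;sub.ALU i10&i11 2-wide
#8 head=12: or.ALU i12 RAW+WAW r1
#9 head=13: or.ALU i13 tail

ISSUED = 10,11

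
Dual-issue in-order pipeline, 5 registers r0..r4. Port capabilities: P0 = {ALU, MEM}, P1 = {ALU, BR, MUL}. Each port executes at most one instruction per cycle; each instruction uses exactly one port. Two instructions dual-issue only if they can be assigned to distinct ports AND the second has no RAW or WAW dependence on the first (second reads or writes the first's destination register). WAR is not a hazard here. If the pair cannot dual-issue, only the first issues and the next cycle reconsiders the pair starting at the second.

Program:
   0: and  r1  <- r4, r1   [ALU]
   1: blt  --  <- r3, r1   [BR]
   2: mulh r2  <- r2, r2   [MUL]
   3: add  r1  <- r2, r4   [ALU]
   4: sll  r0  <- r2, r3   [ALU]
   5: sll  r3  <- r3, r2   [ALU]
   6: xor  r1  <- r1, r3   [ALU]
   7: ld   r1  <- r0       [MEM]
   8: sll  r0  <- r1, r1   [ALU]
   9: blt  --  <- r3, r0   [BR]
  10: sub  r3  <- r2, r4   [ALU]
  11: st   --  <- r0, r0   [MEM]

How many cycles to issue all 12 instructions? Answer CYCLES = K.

CYCLES = 10

c0: i0 and  RAW r1
c1: i1 blt  no-port BR/MUL
c2: i2 mulh  RAW r2
c3: i3/i4 add sll  dual
c4: i5 sll  RAW r3
c5: i6 xor  WAW r1
c6: i7 ld  RAW r1
c7: i8 sll  RAW r0
c8: i9/i10 blt sub  dual
c9: i11 st  tail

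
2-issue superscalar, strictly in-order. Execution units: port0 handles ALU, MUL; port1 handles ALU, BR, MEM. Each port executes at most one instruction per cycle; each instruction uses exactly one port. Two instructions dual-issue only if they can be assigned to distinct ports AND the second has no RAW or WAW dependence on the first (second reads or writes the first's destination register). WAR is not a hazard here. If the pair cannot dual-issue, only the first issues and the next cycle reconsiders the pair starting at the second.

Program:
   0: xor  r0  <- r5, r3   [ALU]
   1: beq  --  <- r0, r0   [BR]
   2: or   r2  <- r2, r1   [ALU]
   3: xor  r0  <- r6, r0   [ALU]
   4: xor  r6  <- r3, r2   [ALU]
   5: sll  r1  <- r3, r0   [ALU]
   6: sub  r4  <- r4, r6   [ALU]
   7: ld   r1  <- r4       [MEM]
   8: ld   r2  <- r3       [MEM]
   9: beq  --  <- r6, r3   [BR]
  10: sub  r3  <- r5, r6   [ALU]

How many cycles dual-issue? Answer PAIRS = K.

0. xor @i0  | RAW r0
1. beq or @i1,i2  | dual
2. xor xor @i3,i4  | dual
3. sll sub @i5,i6  | dual
4. ld @i7  | no-port MEM/MEM
5. ld @i8  | no-port MEM/BR
6. beq sub @i9,i10  | dual

PAIRS = 4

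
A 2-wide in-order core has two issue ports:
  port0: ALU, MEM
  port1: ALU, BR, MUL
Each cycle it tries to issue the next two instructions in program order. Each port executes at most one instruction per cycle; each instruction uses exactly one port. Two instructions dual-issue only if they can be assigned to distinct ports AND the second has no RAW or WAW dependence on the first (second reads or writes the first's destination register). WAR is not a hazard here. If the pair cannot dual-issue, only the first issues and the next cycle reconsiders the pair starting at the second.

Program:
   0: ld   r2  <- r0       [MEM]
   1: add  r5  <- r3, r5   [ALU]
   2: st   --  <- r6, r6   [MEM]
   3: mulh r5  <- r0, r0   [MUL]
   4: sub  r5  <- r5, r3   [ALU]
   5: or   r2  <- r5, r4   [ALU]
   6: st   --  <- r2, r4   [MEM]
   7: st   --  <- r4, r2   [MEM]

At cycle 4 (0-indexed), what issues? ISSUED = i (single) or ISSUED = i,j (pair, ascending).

ISSUED = 6

[0] i0+i1  ld.MEM;add.ALU  -- dual
[1] i2+i3  st.MEM;mulh.MUL  -- dual
[2] i4  sub.ALU  -- RAW r5
[3] i5  or.ALU  -- RAW r2
[4] i6  st.MEM  -- no-port MEM/MEM
[5] i7  st.MEM  -- tail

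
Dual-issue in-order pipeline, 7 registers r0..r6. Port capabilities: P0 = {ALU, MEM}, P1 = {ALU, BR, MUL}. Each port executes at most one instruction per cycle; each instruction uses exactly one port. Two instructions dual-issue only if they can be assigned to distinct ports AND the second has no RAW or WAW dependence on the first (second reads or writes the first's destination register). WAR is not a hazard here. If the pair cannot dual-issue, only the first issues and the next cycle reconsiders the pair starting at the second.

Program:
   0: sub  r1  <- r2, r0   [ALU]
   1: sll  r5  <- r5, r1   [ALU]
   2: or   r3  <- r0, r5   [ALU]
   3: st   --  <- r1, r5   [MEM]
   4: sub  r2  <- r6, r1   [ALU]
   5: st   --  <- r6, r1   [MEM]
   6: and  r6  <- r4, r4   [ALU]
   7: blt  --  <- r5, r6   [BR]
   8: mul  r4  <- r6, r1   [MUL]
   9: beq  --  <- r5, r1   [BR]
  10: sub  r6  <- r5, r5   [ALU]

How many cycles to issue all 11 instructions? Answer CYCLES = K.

CYCLES = 8

[0] i0  sub.ALU  -- RAW r1
[1] i1  sll.ALU  -- RAW r5
[2] i2,i3  or.ALU st.MEM  -- pair
[3] i4,i5  sub.ALU st.MEM  -- pair
[4] i6  and.ALU  -- RAW r6
[5] i7  blt.BR  -- no-port BR/MUL
[6] i8  mul.MUL  -- no-port MUL/BR
[7] i9,i10  beq.BR sub.ALU  -- pair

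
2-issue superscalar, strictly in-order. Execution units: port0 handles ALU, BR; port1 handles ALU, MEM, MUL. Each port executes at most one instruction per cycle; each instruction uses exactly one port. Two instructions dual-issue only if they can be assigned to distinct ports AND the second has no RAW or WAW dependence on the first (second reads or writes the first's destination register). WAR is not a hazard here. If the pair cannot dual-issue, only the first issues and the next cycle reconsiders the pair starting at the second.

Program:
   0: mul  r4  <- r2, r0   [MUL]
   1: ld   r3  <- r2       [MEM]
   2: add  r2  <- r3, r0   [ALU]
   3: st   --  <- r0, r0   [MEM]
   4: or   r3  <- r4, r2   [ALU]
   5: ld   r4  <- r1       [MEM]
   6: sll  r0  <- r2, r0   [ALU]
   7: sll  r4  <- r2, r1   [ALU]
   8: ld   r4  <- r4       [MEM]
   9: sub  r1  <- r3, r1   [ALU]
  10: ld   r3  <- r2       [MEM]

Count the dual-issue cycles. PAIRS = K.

c0: i0 mul  no-port MUL/MEM
c1: i1 ld  RAW r3
c2: i2,i3 add st  2-wide
c3: i4,i5 or ld  2-wide
c4: i6,i7 sll sll  2-wide
c5: i8,i9 ld sub  2-wide
c6: i10 ld  tail

PAIRS = 4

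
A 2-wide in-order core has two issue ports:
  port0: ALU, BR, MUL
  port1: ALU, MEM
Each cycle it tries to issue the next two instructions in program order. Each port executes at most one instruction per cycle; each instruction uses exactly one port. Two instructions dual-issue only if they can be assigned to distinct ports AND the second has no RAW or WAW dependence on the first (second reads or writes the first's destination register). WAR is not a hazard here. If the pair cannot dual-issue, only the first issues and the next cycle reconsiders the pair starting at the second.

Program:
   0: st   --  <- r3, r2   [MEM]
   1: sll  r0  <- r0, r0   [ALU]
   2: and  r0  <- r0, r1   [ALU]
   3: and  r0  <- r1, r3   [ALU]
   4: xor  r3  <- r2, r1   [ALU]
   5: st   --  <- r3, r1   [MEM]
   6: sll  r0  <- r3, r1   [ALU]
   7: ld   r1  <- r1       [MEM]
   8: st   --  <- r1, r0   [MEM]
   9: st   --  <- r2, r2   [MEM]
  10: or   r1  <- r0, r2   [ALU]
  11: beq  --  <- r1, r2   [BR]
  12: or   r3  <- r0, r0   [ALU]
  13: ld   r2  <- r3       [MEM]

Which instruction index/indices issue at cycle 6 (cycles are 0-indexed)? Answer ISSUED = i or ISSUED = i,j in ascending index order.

t=0 i0&i1:st.MEM;sll.ALU ; pair
t=1 i2:and.ALU ; WAW r0
t=2 i3&i4:and.ALU;xor.ALU ; pair
t=3 i5&i6:st.MEM;sll.ALU ; pair
t=4 i7:ld.MEM ; no-port MEM/MEM
t=5 i8:st.MEM ; no-port MEM/MEM
t=6 i9&i10:st.MEM;or.ALU ; pair
t=7 i11&i12:beq.BR;or.ALU ; pair
t=8 i13:ld.MEM ; tail

ISSUED = 9,10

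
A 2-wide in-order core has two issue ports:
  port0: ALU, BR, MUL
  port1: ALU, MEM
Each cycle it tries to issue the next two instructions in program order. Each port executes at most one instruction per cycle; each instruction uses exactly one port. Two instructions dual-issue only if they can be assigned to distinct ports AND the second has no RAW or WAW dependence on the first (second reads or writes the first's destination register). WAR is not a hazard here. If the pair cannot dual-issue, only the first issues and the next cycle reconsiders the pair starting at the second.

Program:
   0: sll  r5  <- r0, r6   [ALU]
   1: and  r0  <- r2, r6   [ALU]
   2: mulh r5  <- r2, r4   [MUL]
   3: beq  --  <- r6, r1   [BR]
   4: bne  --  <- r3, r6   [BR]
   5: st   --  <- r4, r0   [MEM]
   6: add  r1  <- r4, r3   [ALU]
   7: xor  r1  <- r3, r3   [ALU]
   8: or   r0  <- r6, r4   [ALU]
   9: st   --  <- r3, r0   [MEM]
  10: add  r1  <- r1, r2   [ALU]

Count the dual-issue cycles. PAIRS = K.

PAIRS = 4

[0] i0&i1  sll.ALU;and.ALU  -- pair
[1] i2  mulh.MUL  -- no-port MUL/BR
[2] i3  beq.BR  -- no-port BR/BR
[3] i4&i5  bne.BR;st.MEM  -- pair
[4] i6  add.ALU  -- WAW r1
[5] i7&i8  xor.ALU;or.ALU  -- pair
[6] i9&i10  st.MEM;add.ALU  -- pair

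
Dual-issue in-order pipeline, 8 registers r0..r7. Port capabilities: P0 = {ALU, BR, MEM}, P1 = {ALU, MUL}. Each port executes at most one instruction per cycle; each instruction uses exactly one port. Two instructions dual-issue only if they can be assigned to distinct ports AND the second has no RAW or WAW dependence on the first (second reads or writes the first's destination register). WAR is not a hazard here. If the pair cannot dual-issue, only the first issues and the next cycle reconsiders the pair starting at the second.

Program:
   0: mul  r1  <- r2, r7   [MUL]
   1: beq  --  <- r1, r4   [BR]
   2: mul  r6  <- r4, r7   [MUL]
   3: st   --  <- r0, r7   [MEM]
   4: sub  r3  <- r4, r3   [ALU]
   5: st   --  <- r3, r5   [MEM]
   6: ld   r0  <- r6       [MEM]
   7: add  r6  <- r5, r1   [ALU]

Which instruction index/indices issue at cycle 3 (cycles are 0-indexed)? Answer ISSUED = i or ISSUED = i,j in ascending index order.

ISSUED = 5

c0: i0 mul.MUL  RAW r1
c1: i1,i2 beq.BR;mul.MUL  dual
c2: i3,i4 st.MEM;sub.ALU  dual
c3: i5 st.MEM  no-port MEM/MEM
c4: i6,i7 ld.MEM;add.ALU  dual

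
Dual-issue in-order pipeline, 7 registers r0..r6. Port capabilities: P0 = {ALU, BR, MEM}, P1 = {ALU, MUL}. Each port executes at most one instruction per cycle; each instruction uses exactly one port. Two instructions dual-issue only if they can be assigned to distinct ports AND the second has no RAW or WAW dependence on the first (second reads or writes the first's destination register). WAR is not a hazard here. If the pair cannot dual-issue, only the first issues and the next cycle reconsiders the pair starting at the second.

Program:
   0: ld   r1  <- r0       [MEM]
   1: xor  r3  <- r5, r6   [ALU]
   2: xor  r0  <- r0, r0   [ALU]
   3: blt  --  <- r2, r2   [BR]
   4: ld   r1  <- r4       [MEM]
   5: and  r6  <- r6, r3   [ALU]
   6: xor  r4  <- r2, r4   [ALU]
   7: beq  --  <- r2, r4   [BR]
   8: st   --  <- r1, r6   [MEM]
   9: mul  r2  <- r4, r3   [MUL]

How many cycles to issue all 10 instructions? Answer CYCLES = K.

c0: i0/i1 ld/xor  pair
c1: i2/i3 xor/blt  pair
c2: i4/i5 ld/and  pair
c3: i6 xor  RAW r4
c4: i7 beq  no-port BR/MEM
c5: i8/i9 st/mul  pair

CYCLES = 6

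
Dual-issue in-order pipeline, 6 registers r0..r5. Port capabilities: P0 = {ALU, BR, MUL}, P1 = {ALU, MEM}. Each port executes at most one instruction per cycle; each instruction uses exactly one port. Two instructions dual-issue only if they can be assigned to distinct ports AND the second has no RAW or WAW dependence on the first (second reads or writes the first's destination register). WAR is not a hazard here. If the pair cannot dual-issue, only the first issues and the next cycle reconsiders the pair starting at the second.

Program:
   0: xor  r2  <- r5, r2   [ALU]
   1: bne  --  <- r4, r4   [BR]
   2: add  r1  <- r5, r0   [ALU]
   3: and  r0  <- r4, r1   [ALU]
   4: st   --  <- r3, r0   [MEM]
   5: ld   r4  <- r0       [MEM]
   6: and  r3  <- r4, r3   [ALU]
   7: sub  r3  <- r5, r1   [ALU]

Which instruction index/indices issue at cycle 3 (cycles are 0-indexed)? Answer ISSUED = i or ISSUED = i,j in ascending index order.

ISSUED = 4

  cy0 -> i0,i1 (xor.ALU bne.BR) dual
  cy1 -> i2 (add.ALU) RAW r1
  cy2 -> i3 (and.ALU) RAW r0
  cy3 -> i4 (st.MEM) no-port MEM/MEM
  cy4 -> i5 (ld.MEM) RAW r4
  cy5 -> i6 (and.ALU) WAW r3
  cy6 -> i7 (sub.ALU) tail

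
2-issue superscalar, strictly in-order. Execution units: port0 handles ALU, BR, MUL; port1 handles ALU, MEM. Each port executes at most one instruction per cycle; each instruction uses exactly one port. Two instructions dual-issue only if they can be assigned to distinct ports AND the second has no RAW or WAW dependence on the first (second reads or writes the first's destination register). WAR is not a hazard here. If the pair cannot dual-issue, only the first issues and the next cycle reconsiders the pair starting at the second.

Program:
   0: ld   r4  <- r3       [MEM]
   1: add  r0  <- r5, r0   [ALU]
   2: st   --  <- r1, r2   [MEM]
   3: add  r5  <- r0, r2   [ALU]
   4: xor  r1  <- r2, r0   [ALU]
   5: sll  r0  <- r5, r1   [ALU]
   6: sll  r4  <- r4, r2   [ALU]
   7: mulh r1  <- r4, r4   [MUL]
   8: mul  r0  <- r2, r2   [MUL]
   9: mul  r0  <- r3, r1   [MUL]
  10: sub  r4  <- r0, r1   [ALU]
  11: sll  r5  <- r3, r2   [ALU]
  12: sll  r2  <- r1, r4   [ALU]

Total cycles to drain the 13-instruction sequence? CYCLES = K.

CYCLES = 9

#0 head=0: ld.MEM+add.ALU i0,i1 pair
#1 head=2: st.MEM+add.ALU i2,i3 pair
#2 head=4: xor.ALU i4 RAW r1
#3 head=5: sll.ALU+sll.ALU i5,i6 pair
#4 head=7: mulh.MUL i7 no-port MUL/MUL
#5 head=8: mul.MUL i8 no-port MUL/MUL
#6 head=9: mul.MUL i9 RAW r0
#7 head=10: sub.ALU+sll.ALU i10,i11 pair
#8 head=12: sll.ALU i12 tail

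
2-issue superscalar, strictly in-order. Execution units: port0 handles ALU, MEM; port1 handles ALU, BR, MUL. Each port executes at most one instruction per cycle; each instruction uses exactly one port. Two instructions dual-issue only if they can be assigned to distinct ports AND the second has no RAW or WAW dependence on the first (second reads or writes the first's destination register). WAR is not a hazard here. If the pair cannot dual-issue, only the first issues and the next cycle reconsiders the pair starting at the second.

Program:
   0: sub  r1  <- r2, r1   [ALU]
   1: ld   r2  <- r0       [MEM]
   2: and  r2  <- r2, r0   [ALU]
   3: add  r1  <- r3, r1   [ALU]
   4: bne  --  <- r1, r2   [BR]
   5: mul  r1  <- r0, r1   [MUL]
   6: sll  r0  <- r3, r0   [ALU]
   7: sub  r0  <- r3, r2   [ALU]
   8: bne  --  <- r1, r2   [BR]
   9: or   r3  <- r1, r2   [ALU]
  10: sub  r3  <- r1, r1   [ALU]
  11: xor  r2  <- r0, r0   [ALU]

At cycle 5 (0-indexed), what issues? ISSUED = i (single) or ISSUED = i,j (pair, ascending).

t=0 i0,i1:sub/ld ; 2-wide
t=1 i2,i3:and/add ; 2-wide
t=2 i4:bne ; no-port BR/MUL
t=3 i5,i6:mul/sll ; 2-wide
t=4 i7,i8:sub/bne ; 2-wide
t=5 i9:or ; WAW r3
t=6 i10,i11:sub/xor ; 2-wide

ISSUED = 9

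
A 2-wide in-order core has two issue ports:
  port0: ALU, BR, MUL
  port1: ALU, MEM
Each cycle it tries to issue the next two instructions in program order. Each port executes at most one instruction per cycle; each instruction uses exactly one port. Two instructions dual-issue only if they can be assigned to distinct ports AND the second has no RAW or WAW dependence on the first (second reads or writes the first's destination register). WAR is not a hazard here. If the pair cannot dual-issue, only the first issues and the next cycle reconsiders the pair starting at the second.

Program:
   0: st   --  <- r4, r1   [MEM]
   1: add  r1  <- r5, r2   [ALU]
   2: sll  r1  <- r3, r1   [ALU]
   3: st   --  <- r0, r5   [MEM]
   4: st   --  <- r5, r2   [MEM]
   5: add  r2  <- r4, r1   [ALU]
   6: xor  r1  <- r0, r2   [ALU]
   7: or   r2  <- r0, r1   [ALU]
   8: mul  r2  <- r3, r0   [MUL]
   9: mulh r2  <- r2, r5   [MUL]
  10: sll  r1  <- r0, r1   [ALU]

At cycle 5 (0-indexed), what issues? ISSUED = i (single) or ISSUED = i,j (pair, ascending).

#0 head=0: st.MEM/add.ALU i0/i1 2-wide
#1 head=2: sll.ALU/st.MEM i2/i3 2-wide
#2 head=4: st.MEM/add.ALU i4/i5 2-wide
#3 head=6: xor.ALU i6 RAW r1
#4 head=7: or.ALU i7 WAW r2
#5 head=8: mul.MUL i8 no-port MUL/MUL
#6 head=9: mulh.MUL/sll.ALU i9/i10 2-wide

ISSUED = 8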